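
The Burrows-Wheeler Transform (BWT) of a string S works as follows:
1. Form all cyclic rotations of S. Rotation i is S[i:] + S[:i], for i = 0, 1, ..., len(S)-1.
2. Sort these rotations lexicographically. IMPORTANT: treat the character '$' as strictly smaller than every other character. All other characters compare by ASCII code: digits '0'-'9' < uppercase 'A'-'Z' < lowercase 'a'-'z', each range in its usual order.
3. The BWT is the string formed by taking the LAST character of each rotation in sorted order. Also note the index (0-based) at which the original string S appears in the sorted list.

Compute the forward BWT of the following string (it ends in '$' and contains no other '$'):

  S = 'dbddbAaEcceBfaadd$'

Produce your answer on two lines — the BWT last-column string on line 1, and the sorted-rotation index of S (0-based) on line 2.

All 18 rotations (rotation i = S[i:]+S[:i]):
  rot[0] = dbddbAaEcceBfaadd$
  rot[1] = bddbAaEcceBfaadd$d
  rot[2] = ddbAaEcceBfaadd$db
  rot[3] = dbAaEcceBfaadd$dbd
  rot[4] = bAaEcceBfaadd$dbdd
  rot[5] = AaEcceBfaadd$dbddb
  rot[6] = aEcceBfaadd$dbddbA
  rot[7] = EcceBfaadd$dbddbAa
  rot[8] = cceBfaadd$dbddbAaE
  rot[9] = ceBfaadd$dbddbAaEc
  rot[10] = eBfaadd$dbddbAaEcc
  rot[11] = Bfaadd$dbddbAaEcce
  rot[12] = faadd$dbddbAaEcceB
  rot[13] = aadd$dbddbAaEcceBf
  rot[14] = add$dbddbAaEcceBfa
  rot[15] = dd$dbddbAaEcceBfaa
  rot[16] = d$dbddbAaEcceBfaad
  rot[17] = $dbddbAaEcceBfaadd
Sorted (with $ < everything):
  sorted[0] = $dbddbAaEcceBfaadd  (last char: 'd')
  sorted[1] = AaEcceBfaadd$dbddb  (last char: 'b')
  sorted[2] = Bfaadd$dbddbAaEcce  (last char: 'e')
  sorted[3] = EcceBfaadd$dbddbAa  (last char: 'a')
  sorted[4] = aEcceBfaadd$dbddbA  (last char: 'A')
  sorted[5] = aadd$dbddbAaEcceBf  (last char: 'f')
  sorted[6] = add$dbddbAaEcceBfa  (last char: 'a')
  sorted[7] = bAaEcceBfaadd$dbdd  (last char: 'd')
  sorted[8] = bddbAaEcceBfaadd$d  (last char: 'd')
  sorted[9] = cceBfaadd$dbddbAaE  (last char: 'E')
  sorted[10] = ceBfaadd$dbddbAaEc  (last char: 'c')
  sorted[11] = d$dbddbAaEcceBfaad  (last char: 'd')
  sorted[12] = dbAaEcceBfaadd$dbd  (last char: 'd')
  sorted[13] = dbddbAaEcceBfaadd$  (last char: '$')
  sorted[14] = dd$dbddbAaEcceBfaa  (last char: 'a')
  sorted[15] = ddbAaEcceBfaadd$db  (last char: 'b')
  sorted[16] = eBfaadd$dbddbAaEcc  (last char: 'c')
  sorted[17] = faadd$dbddbAaEcceB  (last char: 'B')
Last column: dbeaAfaddEcdd$abcB
Original string S is at sorted index 13

Answer: dbeaAfaddEcdd$abcB
13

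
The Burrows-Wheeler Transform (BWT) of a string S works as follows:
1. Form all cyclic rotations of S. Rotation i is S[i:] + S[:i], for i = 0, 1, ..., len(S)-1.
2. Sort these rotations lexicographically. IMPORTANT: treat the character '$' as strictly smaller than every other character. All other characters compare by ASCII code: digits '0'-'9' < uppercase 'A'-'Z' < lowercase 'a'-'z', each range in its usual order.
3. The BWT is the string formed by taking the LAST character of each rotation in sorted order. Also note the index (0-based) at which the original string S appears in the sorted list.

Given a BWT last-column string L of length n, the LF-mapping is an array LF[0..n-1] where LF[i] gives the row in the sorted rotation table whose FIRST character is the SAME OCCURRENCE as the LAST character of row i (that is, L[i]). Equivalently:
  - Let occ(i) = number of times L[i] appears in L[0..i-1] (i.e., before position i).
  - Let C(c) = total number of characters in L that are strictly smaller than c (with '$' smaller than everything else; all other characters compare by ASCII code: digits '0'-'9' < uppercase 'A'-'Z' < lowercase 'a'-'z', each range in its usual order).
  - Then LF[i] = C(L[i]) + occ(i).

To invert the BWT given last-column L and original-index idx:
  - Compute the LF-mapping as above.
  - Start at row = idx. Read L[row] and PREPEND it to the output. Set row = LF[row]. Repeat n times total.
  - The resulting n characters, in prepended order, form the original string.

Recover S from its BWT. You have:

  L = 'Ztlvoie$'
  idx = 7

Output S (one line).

LF mapping: 1 6 4 7 5 3 2 0
Walk LF starting at row 7, prepending L[row]:
  step 1: row=7, L[7]='$', prepend. Next row=LF[7]=0
  step 2: row=0, L[0]='Z', prepend. Next row=LF[0]=1
  step 3: row=1, L[1]='t', prepend. Next row=LF[1]=6
  step 4: row=6, L[6]='e', prepend. Next row=LF[6]=2
  step 5: row=2, L[2]='l', prepend. Next row=LF[2]=4
  step 6: row=4, L[4]='o', prepend. Next row=LF[4]=5
  step 7: row=5, L[5]='i', prepend. Next row=LF[5]=3
  step 8: row=3, L[3]='v', prepend. Next row=LF[3]=7
Reversed output: violetZ$

Answer: violetZ$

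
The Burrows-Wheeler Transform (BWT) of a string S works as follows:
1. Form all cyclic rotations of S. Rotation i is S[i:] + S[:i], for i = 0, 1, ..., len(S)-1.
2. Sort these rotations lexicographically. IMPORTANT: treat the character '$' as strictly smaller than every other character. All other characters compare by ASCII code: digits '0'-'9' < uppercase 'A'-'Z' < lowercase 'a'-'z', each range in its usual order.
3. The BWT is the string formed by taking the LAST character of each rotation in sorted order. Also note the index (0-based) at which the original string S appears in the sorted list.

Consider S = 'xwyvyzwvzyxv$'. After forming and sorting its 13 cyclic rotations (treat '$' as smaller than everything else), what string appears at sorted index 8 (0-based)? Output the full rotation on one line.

Answer: yvyzwvzyxv$xw

Derivation:
All 13 rotations (rotation i = S[i:]+S[:i]):
  rot[0] = xwyvyzwvzyxv$
  rot[1] = wyvyzwvzyxv$x
  rot[2] = yvyzwvzyxv$xw
  rot[3] = vyzwvzyxv$xwy
  rot[4] = yzwvzyxv$xwyv
  rot[5] = zwvzyxv$xwyvy
  rot[6] = wvzyxv$xwyvyz
  rot[7] = vzyxv$xwyvyzw
  rot[8] = zyxv$xwyvyzwv
  rot[9] = yxv$xwyvyzwvz
  rot[10] = xv$xwyvyzwvzy
  rot[11] = v$xwyvyzwvzyx
  rot[12] = $xwyvyzwvzyxv
Sorted (with $ < everything):
  sorted[0] = $xwyvyzwvzyxv
  sorted[1] = v$xwyvyzwvzyx
  sorted[2] = vyzwvzyxv$xwy
  sorted[3] = vzyxv$xwyvyzw
  sorted[4] = wvzyxv$xwyvyz
  sorted[5] = wyvyzwvzyxv$x
  sorted[6] = xv$xwyvyzwvzy
  sorted[7] = xwyvyzwvzyxv$
  sorted[8] = yvyzwvzyxv$xw
  sorted[9] = yxv$xwyvyzwvz
  sorted[10] = yzwvzyxv$xwyv
  sorted[11] = zwvzyxv$xwyvy
  sorted[12] = zyxv$xwyvyzwv
sorted[8] = yvyzwvzyxv$xw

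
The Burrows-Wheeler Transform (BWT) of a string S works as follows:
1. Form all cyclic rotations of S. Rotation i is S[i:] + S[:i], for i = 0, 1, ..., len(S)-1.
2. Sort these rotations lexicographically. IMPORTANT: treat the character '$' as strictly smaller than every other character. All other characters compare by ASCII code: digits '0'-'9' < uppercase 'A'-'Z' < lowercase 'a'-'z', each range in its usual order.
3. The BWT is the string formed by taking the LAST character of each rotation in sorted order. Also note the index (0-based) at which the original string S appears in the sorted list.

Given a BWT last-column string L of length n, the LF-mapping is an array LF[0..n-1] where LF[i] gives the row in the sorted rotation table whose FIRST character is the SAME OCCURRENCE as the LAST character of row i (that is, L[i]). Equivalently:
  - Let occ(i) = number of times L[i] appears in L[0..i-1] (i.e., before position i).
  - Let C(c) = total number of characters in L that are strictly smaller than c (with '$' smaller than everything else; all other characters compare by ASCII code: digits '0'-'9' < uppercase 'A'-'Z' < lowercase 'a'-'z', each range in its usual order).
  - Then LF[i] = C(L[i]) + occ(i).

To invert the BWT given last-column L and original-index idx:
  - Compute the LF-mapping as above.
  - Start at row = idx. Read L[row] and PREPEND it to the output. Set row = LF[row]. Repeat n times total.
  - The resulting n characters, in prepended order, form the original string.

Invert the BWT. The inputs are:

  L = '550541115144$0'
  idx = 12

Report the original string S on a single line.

LF mapping: 10 11 1 12 7 3 4 5 13 6 8 9 0 2
Walk LF starting at row 12, prepending L[row]:
  step 1: row=12, L[12]='$', prepend. Next row=LF[12]=0
  step 2: row=0, L[0]='5', prepend. Next row=LF[0]=10
  step 3: row=10, L[10]='4', prepend. Next row=LF[10]=8
  step 4: row=8, L[8]='5', prepend. Next row=LF[8]=13
  step 5: row=13, L[13]='0', prepend. Next row=LF[13]=2
  step 6: row=2, L[2]='0', prepend. Next row=LF[2]=1
  step 7: row=1, L[1]='5', prepend. Next row=LF[1]=11
  step 8: row=11, L[11]='4', prepend. Next row=LF[11]=9
  step 9: row=9, L[9]='1', prepend. Next row=LF[9]=6
  step 10: row=6, L[6]='1', prepend. Next row=LF[6]=4
  step 11: row=4, L[4]='4', prepend. Next row=LF[4]=7
  step 12: row=7, L[7]='1', prepend. Next row=LF[7]=5
  step 13: row=5, L[5]='1', prepend. Next row=LF[5]=3
  step 14: row=3, L[3]='5', prepend. Next row=LF[3]=12
Reversed output: 5114114500545$

Answer: 5114114500545$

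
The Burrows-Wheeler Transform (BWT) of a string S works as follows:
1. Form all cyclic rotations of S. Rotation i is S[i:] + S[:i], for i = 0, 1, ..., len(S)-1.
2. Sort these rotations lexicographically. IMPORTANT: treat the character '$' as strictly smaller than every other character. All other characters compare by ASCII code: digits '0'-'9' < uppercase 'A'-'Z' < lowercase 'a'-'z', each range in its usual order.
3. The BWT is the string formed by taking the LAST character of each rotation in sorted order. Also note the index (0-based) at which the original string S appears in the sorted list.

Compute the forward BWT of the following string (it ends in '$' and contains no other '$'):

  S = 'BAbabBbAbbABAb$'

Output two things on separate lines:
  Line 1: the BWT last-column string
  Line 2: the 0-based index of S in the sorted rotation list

All 15 rotations (rotation i = S[i:]+S[:i]):
  rot[0] = BAbabBbAbbABAb$
  rot[1] = AbabBbAbbABAb$B
  rot[2] = babBbAbbABAb$BA
  rot[3] = abBbAbbABAb$BAb
  rot[4] = bBbAbbABAb$BAba
  rot[5] = BbAbbABAb$BAbab
  rot[6] = bAbbABAb$BAbabB
  rot[7] = AbbABAb$BAbabBb
  rot[8] = bbABAb$BAbabBbA
  rot[9] = bABAb$BAbabBbAb
  rot[10] = ABAb$BAbabBbAbb
  rot[11] = BAb$BAbabBbAbbA
  rot[12] = Ab$BAbabBbAbbAB
  rot[13] = b$BAbabBbAbbABA
  rot[14] = $BAbabBbAbbABAb
Sorted (with $ < everything):
  sorted[0] = $BAbabBbAbbABAb  (last char: 'b')
  sorted[1] = ABAb$BAbabBbAbb  (last char: 'b')
  sorted[2] = Ab$BAbabBbAbbAB  (last char: 'B')
  sorted[3] = AbabBbAbbABAb$B  (last char: 'B')
  sorted[4] = AbbABAb$BAbabBb  (last char: 'b')
  sorted[5] = BAb$BAbabBbAbbA  (last char: 'A')
  sorted[6] = BAbabBbAbbABAb$  (last char: '$')
  sorted[7] = BbAbbABAb$BAbab  (last char: 'b')
  sorted[8] = abBbAbbABAb$BAb  (last char: 'b')
  sorted[9] = b$BAbabBbAbbABA  (last char: 'A')
  sorted[10] = bABAb$BAbabBbAb  (last char: 'b')
  sorted[11] = bAbbABAb$BAbabB  (last char: 'B')
  sorted[12] = bBbAbbABAb$BAba  (last char: 'a')
  sorted[13] = babBbAbbABAb$BA  (last char: 'A')
  sorted[14] = bbABAb$BAbabBbA  (last char: 'A')
Last column: bbBBbA$bbAbBaAA
Original string S is at sorted index 6

Answer: bbBBbA$bbAbBaAA
6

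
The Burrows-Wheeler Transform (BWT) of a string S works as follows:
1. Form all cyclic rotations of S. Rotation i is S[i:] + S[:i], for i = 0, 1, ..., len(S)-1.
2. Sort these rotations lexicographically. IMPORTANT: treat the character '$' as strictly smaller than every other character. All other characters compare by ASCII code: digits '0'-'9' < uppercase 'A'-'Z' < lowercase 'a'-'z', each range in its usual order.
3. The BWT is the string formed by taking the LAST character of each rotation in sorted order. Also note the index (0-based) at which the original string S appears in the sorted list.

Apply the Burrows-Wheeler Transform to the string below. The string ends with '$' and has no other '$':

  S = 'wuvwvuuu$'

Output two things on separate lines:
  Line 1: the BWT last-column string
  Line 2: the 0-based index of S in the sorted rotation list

All 9 rotations (rotation i = S[i:]+S[:i]):
  rot[0] = wuvwvuuu$
  rot[1] = uvwvuuu$w
  rot[2] = vwvuuu$wu
  rot[3] = wvuuu$wuv
  rot[4] = vuuu$wuvw
  rot[5] = uuu$wuvwv
  rot[6] = uu$wuvwvu
  rot[7] = u$wuvwvuu
  rot[8] = $wuvwvuuu
Sorted (with $ < everything):
  sorted[0] = $wuvwvuuu  (last char: 'u')
  sorted[1] = u$wuvwvuu  (last char: 'u')
  sorted[2] = uu$wuvwvu  (last char: 'u')
  sorted[3] = uuu$wuvwv  (last char: 'v')
  sorted[4] = uvwvuuu$w  (last char: 'w')
  sorted[5] = vuuu$wuvw  (last char: 'w')
  sorted[6] = vwvuuu$wu  (last char: 'u')
  sorted[7] = wuvwvuuu$  (last char: '$')
  sorted[8] = wvuuu$wuv  (last char: 'v')
Last column: uuuvwwu$v
Original string S is at sorted index 7

Answer: uuuvwwu$v
7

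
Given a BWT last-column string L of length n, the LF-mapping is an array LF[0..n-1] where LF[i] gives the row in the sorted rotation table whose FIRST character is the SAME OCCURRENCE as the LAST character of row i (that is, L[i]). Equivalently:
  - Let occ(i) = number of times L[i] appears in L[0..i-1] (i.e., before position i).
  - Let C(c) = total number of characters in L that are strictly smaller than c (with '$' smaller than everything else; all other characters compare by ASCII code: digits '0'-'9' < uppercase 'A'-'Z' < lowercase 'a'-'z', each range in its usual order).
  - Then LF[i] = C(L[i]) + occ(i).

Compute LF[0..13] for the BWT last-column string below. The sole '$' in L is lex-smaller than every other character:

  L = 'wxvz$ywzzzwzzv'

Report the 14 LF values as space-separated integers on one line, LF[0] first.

Answer: 3 6 1 8 0 7 4 9 10 11 5 12 13 2

Derivation:
Char counts: '$':1, 'v':2, 'w':3, 'x':1, 'y':1, 'z':6
C (first-col start): C('$')=0, C('v')=1, C('w')=3, C('x')=6, C('y')=7, C('z')=8
L[0]='w': occ=0, LF[0]=C('w')+0=3+0=3
L[1]='x': occ=0, LF[1]=C('x')+0=6+0=6
L[2]='v': occ=0, LF[2]=C('v')+0=1+0=1
L[3]='z': occ=0, LF[3]=C('z')+0=8+0=8
L[4]='$': occ=0, LF[4]=C('$')+0=0+0=0
L[5]='y': occ=0, LF[5]=C('y')+0=7+0=7
L[6]='w': occ=1, LF[6]=C('w')+1=3+1=4
L[7]='z': occ=1, LF[7]=C('z')+1=8+1=9
L[8]='z': occ=2, LF[8]=C('z')+2=8+2=10
L[9]='z': occ=3, LF[9]=C('z')+3=8+3=11
L[10]='w': occ=2, LF[10]=C('w')+2=3+2=5
L[11]='z': occ=4, LF[11]=C('z')+4=8+4=12
L[12]='z': occ=5, LF[12]=C('z')+5=8+5=13
L[13]='v': occ=1, LF[13]=C('v')+1=1+1=2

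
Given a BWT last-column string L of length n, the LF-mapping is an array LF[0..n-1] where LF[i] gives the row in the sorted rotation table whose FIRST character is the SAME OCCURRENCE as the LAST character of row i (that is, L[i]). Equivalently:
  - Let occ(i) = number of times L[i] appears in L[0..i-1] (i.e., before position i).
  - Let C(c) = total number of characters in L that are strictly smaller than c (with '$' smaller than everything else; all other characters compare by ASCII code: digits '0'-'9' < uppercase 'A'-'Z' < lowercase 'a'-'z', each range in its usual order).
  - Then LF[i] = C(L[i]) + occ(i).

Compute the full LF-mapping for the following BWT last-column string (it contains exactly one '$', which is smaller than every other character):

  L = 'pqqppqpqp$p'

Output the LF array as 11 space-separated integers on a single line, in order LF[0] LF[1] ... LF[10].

Char counts: '$':1, 'p':6, 'q':4
C (first-col start): C('$')=0, C('p')=1, C('q')=7
L[0]='p': occ=0, LF[0]=C('p')+0=1+0=1
L[1]='q': occ=0, LF[1]=C('q')+0=7+0=7
L[2]='q': occ=1, LF[2]=C('q')+1=7+1=8
L[3]='p': occ=1, LF[3]=C('p')+1=1+1=2
L[4]='p': occ=2, LF[4]=C('p')+2=1+2=3
L[5]='q': occ=2, LF[5]=C('q')+2=7+2=9
L[6]='p': occ=3, LF[6]=C('p')+3=1+3=4
L[7]='q': occ=3, LF[7]=C('q')+3=7+3=10
L[8]='p': occ=4, LF[8]=C('p')+4=1+4=5
L[9]='$': occ=0, LF[9]=C('$')+0=0+0=0
L[10]='p': occ=5, LF[10]=C('p')+5=1+5=6

Answer: 1 7 8 2 3 9 4 10 5 0 6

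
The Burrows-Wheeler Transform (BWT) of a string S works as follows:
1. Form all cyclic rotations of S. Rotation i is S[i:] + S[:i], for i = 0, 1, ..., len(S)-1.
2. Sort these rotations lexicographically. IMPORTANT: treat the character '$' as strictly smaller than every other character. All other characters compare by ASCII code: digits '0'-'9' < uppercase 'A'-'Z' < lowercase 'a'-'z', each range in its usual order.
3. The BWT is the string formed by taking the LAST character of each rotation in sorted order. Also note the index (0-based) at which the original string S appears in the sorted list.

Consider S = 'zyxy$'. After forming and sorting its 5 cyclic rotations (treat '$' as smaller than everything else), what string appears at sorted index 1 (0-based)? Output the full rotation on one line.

Answer: xy$zy

Derivation:
All 5 rotations (rotation i = S[i:]+S[:i]):
  rot[0] = zyxy$
  rot[1] = yxy$z
  rot[2] = xy$zy
  rot[3] = y$zyx
  rot[4] = $zyxy
Sorted (with $ < everything):
  sorted[0] = $zyxy
  sorted[1] = xy$zy
  sorted[2] = y$zyx
  sorted[3] = yxy$z
  sorted[4] = zyxy$
sorted[1] = xy$zy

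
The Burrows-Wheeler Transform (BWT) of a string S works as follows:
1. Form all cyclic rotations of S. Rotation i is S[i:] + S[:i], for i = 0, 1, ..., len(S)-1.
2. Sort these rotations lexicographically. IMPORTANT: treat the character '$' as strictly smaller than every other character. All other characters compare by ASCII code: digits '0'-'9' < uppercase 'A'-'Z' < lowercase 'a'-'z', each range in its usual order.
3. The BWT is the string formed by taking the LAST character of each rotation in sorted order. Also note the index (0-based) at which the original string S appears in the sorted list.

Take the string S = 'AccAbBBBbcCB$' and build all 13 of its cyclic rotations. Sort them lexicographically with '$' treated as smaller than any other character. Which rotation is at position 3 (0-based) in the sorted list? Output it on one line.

Answer: B$AccAbBBBbcC

Derivation:
All 13 rotations (rotation i = S[i:]+S[:i]):
  rot[0] = AccAbBBBbcCB$
  rot[1] = ccAbBBBbcCB$A
  rot[2] = cAbBBBbcCB$Ac
  rot[3] = AbBBBbcCB$Acc
  rot[4] = bBBBbcCB$AccA
  rot[5] = BBBbcCB$AccAb
  rot[6] = BBbcCB$AccAbB
  rot[7] = BbcCB$AccAbBB
  rot[8] = bcCB$AccAbBBB
  rot[9] = cCB$AccAbBBBb
  rot[10] = CB$AccAbBBBbc
  rot[11] = B$AccAbBBBbcC
  rot[12] = $AccAbBBBbcCB
Sorted (with $ < everything):
  sorted[0] = $AccAbBBBbcCB
  sorted[1] = AbBBBbcCB$Acc
  sorted[2] = AccAbBBBbcCB$
  sorted[3] = B$AccAbBBBbcC
  sorted[4] = BBBbcCB$AccAb
  sorted[5] = BBbcCB$AccAbB
  sorted[6] = BbcCB$AccAbBB
  sorted[7] = CB$AccAbBBBbc
  sorted[8] = bBBBbcCB$AccA
  sorted[9] = bcCB$AccAbBBB
  sorted[10] = cAbBBBbcCB$Ac
  sorted[11] = cCB$AccAbBBBb
  sorted[12] = ccAbBBBbcCB$A
sorted[3] = B$AccAbBBBbcC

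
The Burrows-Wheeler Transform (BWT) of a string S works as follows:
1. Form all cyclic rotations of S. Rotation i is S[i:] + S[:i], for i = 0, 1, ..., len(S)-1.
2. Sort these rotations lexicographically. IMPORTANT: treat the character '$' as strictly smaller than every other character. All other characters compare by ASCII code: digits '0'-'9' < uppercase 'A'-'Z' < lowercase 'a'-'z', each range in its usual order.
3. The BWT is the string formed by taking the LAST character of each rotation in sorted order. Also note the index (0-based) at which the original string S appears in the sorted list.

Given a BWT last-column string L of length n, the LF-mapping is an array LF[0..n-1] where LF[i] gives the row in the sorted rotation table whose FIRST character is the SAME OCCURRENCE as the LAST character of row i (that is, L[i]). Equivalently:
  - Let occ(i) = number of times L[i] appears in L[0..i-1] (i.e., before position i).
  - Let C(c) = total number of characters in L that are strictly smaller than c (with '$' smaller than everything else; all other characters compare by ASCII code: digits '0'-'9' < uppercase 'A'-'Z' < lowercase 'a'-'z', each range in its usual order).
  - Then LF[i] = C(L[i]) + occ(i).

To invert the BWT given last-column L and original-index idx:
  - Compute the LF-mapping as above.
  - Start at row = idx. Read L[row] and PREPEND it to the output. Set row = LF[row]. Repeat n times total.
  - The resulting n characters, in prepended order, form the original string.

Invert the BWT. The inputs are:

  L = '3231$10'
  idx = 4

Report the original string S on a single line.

LF mapping: 5 4 6 2 0 3 1
Walk LF starting at row 4, prepending L[row]:
  step 1: row=4, L[4]='$', prepend. Next row=LF[4]=0
  step 2: row=0, L[0]='3', prepend. Next row=LF[0]=5
  step 3: row=5, L[5]='1', prepend. Next row=LF[5]=3
  step 4: row=3, L[3]='1', prepend. Next row=LF[3]=2
  step 5: row=2, L[2]='3', prepend. Next row=LF[2]=6
  step 6: row=6, L[6]='0', prepend. Next row=LF[6]=1
  step 7: row=1, L[1]='2', prepend. Next row=LF[1]=4
Reversed output: 203113$

Answer: 203113$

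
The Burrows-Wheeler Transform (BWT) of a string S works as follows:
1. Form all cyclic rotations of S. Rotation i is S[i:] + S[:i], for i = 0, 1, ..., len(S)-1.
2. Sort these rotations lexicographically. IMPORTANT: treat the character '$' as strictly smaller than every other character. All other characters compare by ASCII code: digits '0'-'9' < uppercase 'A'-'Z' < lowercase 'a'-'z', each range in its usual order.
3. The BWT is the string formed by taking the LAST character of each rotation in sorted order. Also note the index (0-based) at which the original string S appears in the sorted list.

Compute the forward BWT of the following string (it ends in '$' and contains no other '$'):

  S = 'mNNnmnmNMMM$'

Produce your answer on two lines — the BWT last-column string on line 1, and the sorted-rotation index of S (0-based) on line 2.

Answer: MMMNmmNn$nmN
8

Derivation:
All 12 rotations (rotation i = S[i:]+S[:i]):
  rot[0] = mNNnmnmNMMM$
  rot[1] = NNnmnmNMMM$m
  rot[2] = NnmnmNMMM$mN
  rot[3] = nmnmNMMM$mNN
  rot[4] = mnmNMMM$mNNn
  rot[5] = nmNMMM$mNNnm
  rot[6] = mNMMM$mNNnmn
  rot[7] = NMMM$mNNnmnm
  rot[8] = MMM$mNNnmnmN
  rot[9] = MM$mNNnmnmNM
  rot[10] = M$mNNnmnmNMM
  rot[11] = $mNNnmnmNMMM
Sorted (with $ < everything):
  sorted[0] = $mNNnmnmNMMM  (last char: 'M')
  sorted[1] = M$mNNnmnmNMM  (last char: 'M')
  sorted[2] = MM$mNNnmnmNM  (last char: 'M')
  sorted[3] = MMM$mNNnmnmN  (last char: 'N')
  sorted[4] = NMMM$mNNnmnm  (last char: 'm')
  sorted[5] = NNnmnmNMMM$m  (last char: 'm')
  sorted[6] = NnmnmNMMM$mN  (last char: 'N')
  sorted[7] = mNMMM$mNNnmn  (last char: 'n')
  sorted[8] = mNNnmnmNMMM$  (last char: '$')
  sorted[9] = mnmNMMM$mNNn  (last char: 'n')
  sorted[10] = nmNMMM$mNNnm  (last char: 'm')
  sorted[11] = nmnmNMMM$mNN  (last char: 'N')
Last column: MMMNmmNn$nmN
Original string S is at sorted index 8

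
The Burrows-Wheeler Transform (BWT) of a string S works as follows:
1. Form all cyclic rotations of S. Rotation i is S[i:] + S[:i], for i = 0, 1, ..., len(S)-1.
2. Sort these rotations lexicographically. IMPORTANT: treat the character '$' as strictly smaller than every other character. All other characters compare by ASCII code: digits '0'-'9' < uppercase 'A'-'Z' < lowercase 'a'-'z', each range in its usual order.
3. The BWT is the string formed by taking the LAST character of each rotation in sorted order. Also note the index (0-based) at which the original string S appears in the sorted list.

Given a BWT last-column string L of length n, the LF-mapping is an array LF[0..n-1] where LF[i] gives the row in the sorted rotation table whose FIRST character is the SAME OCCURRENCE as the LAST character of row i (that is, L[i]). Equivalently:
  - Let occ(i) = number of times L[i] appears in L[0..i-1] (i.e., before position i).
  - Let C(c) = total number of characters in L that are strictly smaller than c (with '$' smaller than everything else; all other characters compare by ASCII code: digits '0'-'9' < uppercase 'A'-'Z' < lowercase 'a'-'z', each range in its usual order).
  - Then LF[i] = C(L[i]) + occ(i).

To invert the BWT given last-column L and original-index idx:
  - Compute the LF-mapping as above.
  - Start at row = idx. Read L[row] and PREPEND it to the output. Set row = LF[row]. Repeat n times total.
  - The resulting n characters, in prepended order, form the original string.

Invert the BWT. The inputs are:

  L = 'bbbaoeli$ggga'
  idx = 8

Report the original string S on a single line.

LF mapping: 3 4 5 1 12 6 11 10 0 7 8 9 2
Walk LF starting at row 8, prepending L[row]:
  step 1: row=8, L[8]='$', prepend. Next row=LF[8]=0
  step 2: row=0, L[0]='b', prepend. Next row=LF[0]=3
  step 3: row=3, L[3]='a', prepend. Next row=LF[3]=1
  step 4: row=1, L[1]='b', prepend. Next row=LF[1]=4
  step 5: row=4, L[4]='o', prepend. Next row=LF[4]=12
  step 6: row=12, L[12]='a', prepend. Next row=LF[12]=2
  step 7: row=2, L[2]='b', prepend. Next row=LF[2]=5
  step 8: row=5, L[5]='e', prepend. Next row=LF[5]=6
  step 9: row=6, L[6]='l', prepend. Next row=LF[6]=11
  step 10: row=11, L[11]='g', prepend. Next row=LF[11]=9
  step 11: row=9, L[9]='g', prepend. Next row=LF[9]=7
  step 12: row=7, L[7]='i', prepend. Next row=LF[7]=10
  step 13: row=10, L[10]='g', prepend. Next row=LF[10]=8
Reversed output: gigglebaobab$

Answer: gigglebaobab$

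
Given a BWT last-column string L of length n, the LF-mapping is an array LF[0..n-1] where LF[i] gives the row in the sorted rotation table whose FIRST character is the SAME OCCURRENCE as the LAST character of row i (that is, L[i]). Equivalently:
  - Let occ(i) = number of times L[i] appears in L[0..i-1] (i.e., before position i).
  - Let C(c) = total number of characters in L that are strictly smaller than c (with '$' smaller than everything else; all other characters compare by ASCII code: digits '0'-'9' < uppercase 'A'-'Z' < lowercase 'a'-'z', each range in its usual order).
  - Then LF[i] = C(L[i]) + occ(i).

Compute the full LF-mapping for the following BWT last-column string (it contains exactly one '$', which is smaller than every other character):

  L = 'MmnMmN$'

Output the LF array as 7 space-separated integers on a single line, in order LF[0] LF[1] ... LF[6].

Char counts: '$':1, 'M':2, 'N':1, 'm':2, 'n':1
C (first-col start): C('$')=0, C('M')=1, C('N')=3, C('m')=4, C('n')=6
L[0]='M': occ=0, LF[0]=C('M')+0=1+0=1
L[1]='m': occ=0, LF[1]=C('m')+0=4+0=4
L[2]='n': occ=0, LF[2]=C('n')+0=6+0=6
L[3]='M': occ=1, LF[3]=C('M')+1=1+1=2
L[4]='m': occ=1, LF[4]=C('m')+1=4+1=5
L[5]='N': occ=0, LF[5]=C('N')+0=3+0=3
L[6]='$': occ=0, LF[6]=C('$')+0=0+0=0

Answer: 1 4 6 2 5 3 0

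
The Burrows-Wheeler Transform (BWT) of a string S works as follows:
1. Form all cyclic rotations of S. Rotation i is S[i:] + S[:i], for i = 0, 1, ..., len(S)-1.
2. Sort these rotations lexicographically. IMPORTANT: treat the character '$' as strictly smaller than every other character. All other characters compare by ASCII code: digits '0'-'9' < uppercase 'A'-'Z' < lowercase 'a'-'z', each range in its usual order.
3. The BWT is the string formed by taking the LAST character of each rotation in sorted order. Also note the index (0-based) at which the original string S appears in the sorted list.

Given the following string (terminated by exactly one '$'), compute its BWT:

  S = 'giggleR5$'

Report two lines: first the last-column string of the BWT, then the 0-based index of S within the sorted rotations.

All 9 rotations (rotation i = S[i:]+S[:i]):
  rot[0] = giggleR5$
  rot[1] = iggleR5$g
  rot[2] = ggleR5$gi
  rot[3] = gleR5$gig
  rot[4] = leR5$gigg
  rot[5] = eR5$giggl
  rot[6] = R5$giggle
  rot[7] = 5$giggleR
  rot[8] = $giggleR5
Sorted (with $ < everything):
  sorted[0] = $giggleR5  (last char: '5')
  sorted[1] = 5$giggleR  (last char: 'R')
  sorted[2] = R5$giggle  (last char: 'e')
  sorted[3] = eR5$giggl  (last char: 'l')
  sorted[4] = ggleR5$gi  (last char: 'i')
  sorted[5] = giggleR5$  (last char: '$')
  sorted[6] = gleR5$gig  (last char: 'g')
  sorted[7] = iggleR5$g  (last char: 'g')
  sorted[8] = leR5$gigg  (last char: 'g')
Last column: 5Reli$ggg
Original string S is at sorted index 5

Answer: 5Reli$ggg
5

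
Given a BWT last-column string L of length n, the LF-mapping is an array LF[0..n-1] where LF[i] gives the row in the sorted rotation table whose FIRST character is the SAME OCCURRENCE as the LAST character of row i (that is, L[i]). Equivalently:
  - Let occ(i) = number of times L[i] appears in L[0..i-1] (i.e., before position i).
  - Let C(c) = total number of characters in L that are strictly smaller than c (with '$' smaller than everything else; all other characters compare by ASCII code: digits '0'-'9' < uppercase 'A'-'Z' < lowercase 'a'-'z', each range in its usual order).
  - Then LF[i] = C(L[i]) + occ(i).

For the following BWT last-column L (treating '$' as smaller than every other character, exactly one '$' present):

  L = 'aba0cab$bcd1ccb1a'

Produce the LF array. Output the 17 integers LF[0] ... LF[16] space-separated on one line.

Char counts: '$':1, '0':1, '1':2, 'a':4, 'b':4, 'c':4, 'd':1
C (first-col start): C('$')=0, C('0')=1, C('1')=2, C('a')=4, C('b')=8, C('c')=12, C('d')=16
L[0]='a': occ=0, LF[0]=C('a')+0=4+0=4
L[1]='b': occ=0, LF[1]=C('b')+0=8+0=8
L[2]='a': occ=1, LF[2]=C('a')+1=4+1=5
L[3]='0': occ=0, LF[3]=C('0')+0=1+0=1
L[4]='c': occ=0, LF[4]=C('c')+0=12+0=12
L[5]='a': occ=2, LF[5]=C('a')+2=4+2=6
L[6]='b': occ=1, LF[6]=C('b')+1=8+1=9
L[7]='$': occ=0, LF[7]=C('$')+0=0+0=0
L[8]='b': occ=2, LF[8]=C('b')+2=8+2=10
L[9]='c': occ=1, LF[9]=C('c')+1=12+1=13
L[10]='d': occ=0, LF[10]=C('d')+0=16+0=16
L[11]='1': occ=0, LF[11]=C('1')+0=2+0=2
L[12]='c': occ=2, LF[12]=C('c')+2=12+2=14
L[13]='c': occ=3, LF[13]=C('c')+3=12+3=15
L[14]='b': occ=3, LF[14]=C('b')+3=8+3=11
L[15]='1': occ=1, LF[15]=C('1')+1=2+1=3
L[16]='a': occ=3, LF[16]=C('a')+3=4+3=7

Answer: 4 8 5 1 12 6 9 0 10 13 16 2 14 15 11 3 7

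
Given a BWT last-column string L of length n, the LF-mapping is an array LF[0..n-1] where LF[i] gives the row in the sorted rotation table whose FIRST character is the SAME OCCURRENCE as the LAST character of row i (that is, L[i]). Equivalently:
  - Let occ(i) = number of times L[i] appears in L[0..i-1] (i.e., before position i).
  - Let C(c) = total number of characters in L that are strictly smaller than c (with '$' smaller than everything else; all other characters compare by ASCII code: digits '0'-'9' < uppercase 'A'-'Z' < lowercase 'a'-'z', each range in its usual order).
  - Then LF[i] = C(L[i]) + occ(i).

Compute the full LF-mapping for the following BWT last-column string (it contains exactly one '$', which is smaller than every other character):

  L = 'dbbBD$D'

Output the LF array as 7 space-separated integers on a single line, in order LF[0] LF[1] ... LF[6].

Answer: 6 4 5 1 2 0 3

Derivation:
Char counts: '$':1, 'B':1, 'D':2, 'b':2, 'd':1
C (first-col start): C('$')=0, C('B')=1, C('D')=2, C('b')=4, C('d')=6
L[0]='d': occ=0, LF[0]=C('d')+0=6+0=6
L[1]='b': occ=0, LF[1]=C('b')+0=4+0=4
L[2]='b': occ=1, LF[2]=C('b')+1=4+1=5
L[3]='B': occ=0, LF[3]=C('B')+0=1+0=1
L[4]='D': occ=0, LF[4]=C('D')+0=2+0=2
L[5]='$': occ=0, LF[5]=C('$')+0=0+0=0
L[6]='D': occ=1, LF[6]=C('D')+1=2+1=3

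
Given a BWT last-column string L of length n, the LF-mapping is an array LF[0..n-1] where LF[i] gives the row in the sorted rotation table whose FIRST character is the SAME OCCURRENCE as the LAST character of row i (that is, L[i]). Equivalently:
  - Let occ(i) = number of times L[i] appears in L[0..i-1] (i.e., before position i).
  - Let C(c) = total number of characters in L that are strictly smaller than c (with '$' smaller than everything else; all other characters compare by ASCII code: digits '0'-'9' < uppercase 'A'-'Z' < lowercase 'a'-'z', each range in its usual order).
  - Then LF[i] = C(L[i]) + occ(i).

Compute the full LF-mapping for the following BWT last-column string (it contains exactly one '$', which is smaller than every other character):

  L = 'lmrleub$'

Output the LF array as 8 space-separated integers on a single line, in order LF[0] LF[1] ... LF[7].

Answer: 3 5 6 4 2 7 1 0

Derivation:
Char counts: '$':1, 'b':1, 'e':1, 'l':2, 'm':1, 'r':1, 'u':1
C (first-col start): C('$')=0, C('b')=1, C('e')=2, C('l')=3, C('m')=5, C('r')=6, C('u')=7
L[0]='l': occ=0, LF[0]=C('l')+0=3+0=3
L[1]='m': occ=0, LF[1]=C('m')+0=5+0=5
L[2]='r': occ=0, LF[2]=C('r')+0=6+0=6
L[3]='l': occ=1, LF[3]=C('l')+1=3+1=4
L[4]='e': occ=0, LF[4]=C('e')+0=2+0=2
L[5]='u': occ=0, LF[5]=C('u')+0=7+0=7
L[6]='b': occ=0, LF[6]=C('b')+0=1+0=1
L[7]='$': occ=0, LF[7]=C('$')+0=0+0=0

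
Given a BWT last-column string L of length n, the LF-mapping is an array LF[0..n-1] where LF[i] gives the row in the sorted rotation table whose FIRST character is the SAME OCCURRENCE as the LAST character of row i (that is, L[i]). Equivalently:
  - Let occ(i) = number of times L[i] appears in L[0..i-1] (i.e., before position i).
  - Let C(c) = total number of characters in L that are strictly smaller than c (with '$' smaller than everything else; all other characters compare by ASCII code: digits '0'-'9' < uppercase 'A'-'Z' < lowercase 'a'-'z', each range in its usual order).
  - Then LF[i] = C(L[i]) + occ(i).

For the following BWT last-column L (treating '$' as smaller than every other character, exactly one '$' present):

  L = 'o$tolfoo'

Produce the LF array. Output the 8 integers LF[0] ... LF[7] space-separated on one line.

Answer: 3 0 7 4 2 1 5 6

Derivation:
Char counts: '$':1, 'f':1, 'l':1, 'o':4, 't':1
C (first-col start): C('$')=0, C('f')=1, C('l')=2, C('o')=3, C('t')=7
L[0]='o': occ=0, LF[0]=C('o')+0=3+0=3
L[1]='$': occ=0, LF[1]=C('$')+0=0+0=0
L[2]='t': occ=0, LF[2]=C('t')+0=7+0=7
L[3]='o': occ=1, LF[3]=C('o')+1=3+1=4
L[4]='l': occ=0, LF[4]=C('l')+0=2+0=2
L[5]='f': occ=0, LF[5]=C('f')+0=1+0=1
L[6]='o': occ=2, LF[6]=C('o')+2=3+2=5
L[7]='o': occ=3, LF[7]=C('o')+3=3+3=6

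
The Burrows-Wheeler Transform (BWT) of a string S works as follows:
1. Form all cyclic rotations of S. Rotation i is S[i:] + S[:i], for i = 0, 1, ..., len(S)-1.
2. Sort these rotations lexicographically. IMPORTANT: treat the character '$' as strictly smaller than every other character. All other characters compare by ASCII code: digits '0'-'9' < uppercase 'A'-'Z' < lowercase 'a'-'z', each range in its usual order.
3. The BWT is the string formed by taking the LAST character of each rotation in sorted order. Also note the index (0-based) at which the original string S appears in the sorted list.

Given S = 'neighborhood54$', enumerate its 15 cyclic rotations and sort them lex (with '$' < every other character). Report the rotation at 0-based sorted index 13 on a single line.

Answer: orhood54$neighb

Derivation:
All 15 rotations (rotation i = S[i:]+S[:i]):
  rot[0] = neighborhood54$
  rot[1] = eighborhood54$n
  rot[2] = ighborhood54$ne
  rot[3] = ghborhood54$nei
  rot[4] = hborhood54$neig
  rot[5] = borhood54$neigh
  rot[6] = orhood54$neighb
  rot[7] = rhood54$neighbo
  rot[8] = hood54$neighbor
  rot[9] = ood54$neighborh
  rot[10] = od54$neighborho
  rot[11] = d54$neighborhoo
  rot[12] = 54$neighborhood
  rot[13] = 4$neighborhood5
  rot[14] = $neighborhood54
Sorted (with $ < everything):
  sorted[0] = $neighborhood54
  sorted[1] = 4$neighborhood5
  sorted[2] = 54$neighborhood
  sorted[3] = borhood54$neigh
  sorted[4] = d54$neighborhoo
  sorted[5] = eighborhood54$n
  sorted[6] = ghborhood54$nei
  sorted[7] = hborhood54$neig
  sorted[8] = hood54$neighbor
  sorted[9] = ighborhood54$ne
  sorted[10] = neighborhood54$
  sorted[11] = od54$neighborho
  sorted[12] = ood54$neighborh
  sorted[13] = orhood54$neighb
  sorted[14] = rhood54$neighbo
sorted[13] = orhood54$neighb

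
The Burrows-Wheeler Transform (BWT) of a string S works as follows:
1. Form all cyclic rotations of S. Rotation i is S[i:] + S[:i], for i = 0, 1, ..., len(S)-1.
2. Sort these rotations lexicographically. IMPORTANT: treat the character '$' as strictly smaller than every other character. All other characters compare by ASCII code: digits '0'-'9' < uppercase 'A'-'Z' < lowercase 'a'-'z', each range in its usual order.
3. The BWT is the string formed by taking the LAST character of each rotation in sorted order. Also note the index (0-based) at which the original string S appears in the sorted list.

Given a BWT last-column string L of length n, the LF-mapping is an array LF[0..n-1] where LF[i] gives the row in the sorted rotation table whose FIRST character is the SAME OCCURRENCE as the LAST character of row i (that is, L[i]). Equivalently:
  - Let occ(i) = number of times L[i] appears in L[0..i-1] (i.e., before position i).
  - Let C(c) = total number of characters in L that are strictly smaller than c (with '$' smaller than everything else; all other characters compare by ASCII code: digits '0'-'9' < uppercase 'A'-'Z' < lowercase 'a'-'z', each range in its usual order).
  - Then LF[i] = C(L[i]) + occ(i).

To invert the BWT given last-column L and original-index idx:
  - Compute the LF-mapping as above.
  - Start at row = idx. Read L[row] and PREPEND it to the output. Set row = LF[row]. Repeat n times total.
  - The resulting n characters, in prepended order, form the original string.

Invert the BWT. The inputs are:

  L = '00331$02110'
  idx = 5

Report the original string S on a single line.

LF mapping: 1 2 9 10 5 0 3 8 6 7 4
Walk LF starting at row 5, prepending L[row]:
  step 1: row=5, L[5]='$', prepend. Next row=LF[5]=0
  step 2: row=0, L[0]='0', prepend. Next row=LF[0]=1
  step 3: row=1, L[1]='0', prepend. Next row=LF[1]=2
  step 4: row=2, L[2]='3', prepend. Next row=LF[2]=9
  step 5: row=9, L[9]='1', prepend. Next row=LF[9]=7
  step 6: row=7, L[7]='2', prepend. Next row=LF[7]=8
  step 7: row=8, L[8]='1', prepend. Next row=LF[8]=6
  step 8: row=6, L[6]='0', prepend. Next row=LF[6]=3
  step 9: row=3, L[3]='3', prepend. Next row=LF[3]=10
  step 10: row=10, L[10]='0', prepend. Next row=LF[10]=4
  step 11: row=4, L[4]='1', prepend. Next row=LF[4]=5
Reversed output: 1030121300$

Answer: 1030121300$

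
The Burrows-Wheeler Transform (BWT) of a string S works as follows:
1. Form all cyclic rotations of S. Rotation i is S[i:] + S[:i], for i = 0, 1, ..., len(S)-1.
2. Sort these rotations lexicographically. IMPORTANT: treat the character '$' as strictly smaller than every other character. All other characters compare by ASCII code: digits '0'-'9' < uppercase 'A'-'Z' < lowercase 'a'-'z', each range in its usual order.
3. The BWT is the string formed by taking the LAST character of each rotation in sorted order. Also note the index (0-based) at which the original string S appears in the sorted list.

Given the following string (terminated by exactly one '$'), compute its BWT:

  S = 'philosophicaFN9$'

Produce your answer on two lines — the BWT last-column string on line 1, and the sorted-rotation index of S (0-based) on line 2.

All 16 rotations (rotation i = S[i:]+S[:i]):
  rot[0] = philosophicaFN9$
  rot[1] = hilosophicaFN9$p
  rot[2] = ilosophicaFN9$ph
  rot[3] = losophicaFN9$phi
  rot[4] = osophicaFN9$phil
  rot[5] = sophicaFN9$philo
  rot[6] = ophicaFN9$philos
  rot[7] = phicaFN9$philoso
  rot[8] = hicaFN9$philosop
  rot[9] = icaFN9$philosoph
  rot[10] = caFN9$philosophi
  rot[11] = aFN9$philosophic
  rot[12] = FN9$philosophica
  rot[13] = N9$philosophicaF
  rot[14] = 9$philosophicaFN
  rot[15] = $philosophicaFN9
Sorted (with $ < everything):
  sorted[0] = $philosophicaFN9  (last char: '9')
  sorted[1] = 9$philosophicaFN  (last char: 'N')
  sorted[2] = FN9$philosophica  (last char: 'a')
  sorted[3] = N9$philosophicaF  (last char: 'F')
  sorted[4] = aFN9$philosophic  (last char: 'c')
  sorted[5] = caFN9$philosophi  (last char: 'i')
  sorted[6] = hicaFN9$philosop  (last char: 'p')
  sorted[7] = hilosophicaFN9$p  (last char: 'p')
  sorted[8] = icaFN9$philosoph  (last char: 'h')
  sorted[9] = ilosophicaFN9$ph  (last char: 'h')
  sorted[10] = losophicaFN9$phi  (last char: 'i')
  sorted[11] = ophicaFN9$philos  (last char: 's')
  sorted[12] = osophicaFN9$phil  (last char: 'l')
  sorted[13] = phicaFN9$philoso  (last char: 'o')
  sorted[14] = philosophicaFN9$  (last char: '$')
  sorted[15] = sophicaFN9$philo  (last char: 'o')
Last column: 9NaFcipphhislo$o
Original string S is at sorted index 14

Answer: 9NaFcipphhislo$o
14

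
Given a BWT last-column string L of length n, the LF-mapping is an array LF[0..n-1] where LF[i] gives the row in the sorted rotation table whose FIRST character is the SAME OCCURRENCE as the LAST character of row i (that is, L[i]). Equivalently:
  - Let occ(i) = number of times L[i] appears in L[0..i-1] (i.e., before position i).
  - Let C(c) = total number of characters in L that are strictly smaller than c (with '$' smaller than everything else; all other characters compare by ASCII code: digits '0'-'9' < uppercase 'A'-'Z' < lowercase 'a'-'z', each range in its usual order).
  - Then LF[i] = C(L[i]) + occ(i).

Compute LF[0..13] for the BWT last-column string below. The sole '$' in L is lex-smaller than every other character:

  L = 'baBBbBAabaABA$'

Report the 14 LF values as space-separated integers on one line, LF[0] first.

Answer: 11 8 4 5 12 6 1 9 13 10 2 7 3 0

Derivation:
Char counts: '$':1, 'A':3, 'B':4, 'a':3, 'b':3
C (first-col start): C('$')=0, C('A')=1, C('B')=4, C('a')=8, C('b')=11
L[0]='b': occ=0, LF[0]=C('b')+0=11+0=11
L[1]='a': occ=0, LF[1]=C('a')+0=8+0=8
L[2]='B': occ=0, LF[2]=C('B')+0=4+0=4
L[3]='B': occ=1, LF[3]=C('B')+1=4+1=5
L[4]='b': occ=1, LF[4]=C('b')+1=11+1=12
L[5]='B': occ=2, LF[5]=C('B')+2=4+2=6
L[6]='A': occ=0, LF[6]=C('A')+0=1+0=1
L[7]='a': occ=1, LF[7]=C('a')+1=8+1=9
L[8]='b': occ=2, LF[8]=C('b')+2=11+2=13
L[9]='a': occ=2, LF[9]=C('a')+2=8+2=10
L[10]='A': occ=1, LF[10]=C('A')+1=1+1=2
L[11]='B': occ=3, LF[11]=C('B')+3=4+3=7
L[12]='A': occ=2, LF[12]=C('A')+2=1+2=3
L[13]='$': occ=0, LF[13]=C('$')+0=0+0=0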